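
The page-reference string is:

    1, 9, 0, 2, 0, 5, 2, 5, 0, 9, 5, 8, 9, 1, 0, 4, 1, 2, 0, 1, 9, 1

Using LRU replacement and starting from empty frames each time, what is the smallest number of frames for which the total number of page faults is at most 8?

f=1: 22 faults
f=2: 19 faults
f=3: 13 faults
f=4: 11 faults
f=5: 9 faults
f=6: 8 faults
f=7: 7 faults
Smallest f with faults ≤ 8 is 6.

6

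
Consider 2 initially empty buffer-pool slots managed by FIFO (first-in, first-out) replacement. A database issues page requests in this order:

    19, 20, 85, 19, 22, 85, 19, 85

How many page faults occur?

19 -> fault, frames [19]
20 -> fault, frames [19, 20]
85 -> fault, evict 19, frames [20, 85]
19 -> fault, evict 20, frames [85, 19]
22 -> fault, evict 85, frames [19, 22]
85 -> fault, evict 19, frames [22, 85]
19 -> fault, evict 22, frames [85, 19]
85 -> hit
Page faults: 7.

7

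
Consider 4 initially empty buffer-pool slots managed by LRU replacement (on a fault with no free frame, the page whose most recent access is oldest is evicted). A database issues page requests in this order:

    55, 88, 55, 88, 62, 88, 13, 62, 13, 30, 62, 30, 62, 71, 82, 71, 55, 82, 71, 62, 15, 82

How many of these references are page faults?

9

55: fault, frames {55}
88: fault, frames {55,88}
55: hit
88: hit
62: fault, frames {55,88,62}
88: hit
13: fault, frames {55,62,88,13}
62: hit
13: hit
30: fault, evict 55, frames {88,62,13,30}
62: hit
30: hit
62: hit
71: fault, evict 88, frames {13,30,62,71}
82: fault, evict 13, frames {30,62,71,82}
71: hit
55: fault, evict 30, frames {62,82,71,55}
82: hit
71: hit
62: hit
15: fault, evict 55, frames {82,71,62,15}
82: hit
Page faults: 9.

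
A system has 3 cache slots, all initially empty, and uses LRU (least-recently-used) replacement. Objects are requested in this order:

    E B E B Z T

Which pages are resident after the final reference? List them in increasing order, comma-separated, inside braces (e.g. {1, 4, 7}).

{B, T, Z}

E: miss, frames {E}
B: miss, frames {E,B}
E: hit
B: hit
Z: miss, frames {E,B,Z}
T: miss, evict E, frames {B,Z,T}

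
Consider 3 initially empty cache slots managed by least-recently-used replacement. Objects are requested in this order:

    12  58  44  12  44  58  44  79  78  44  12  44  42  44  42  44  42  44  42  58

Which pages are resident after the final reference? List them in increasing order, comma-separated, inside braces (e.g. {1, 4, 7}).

{42, 44, 58}

12: miss, frames {12}
58: miss, frames {12,58}
44: miss, frames {12,58,44}
12: hit
44: hit
58: hit
44: hit
79: miss, evict 12, frames {58,44,79}
78: miss, evict 58, frames {44,79,78}
44: hit
12: miss, evict 79, frames {78,44,12}
44: hit
42: miss, evict 78, frames {12,44,42}
44: hit
42: hit
44: hit
42: hit
44: hit
42: hit
58: miss, evict 12, frames {44,42,58}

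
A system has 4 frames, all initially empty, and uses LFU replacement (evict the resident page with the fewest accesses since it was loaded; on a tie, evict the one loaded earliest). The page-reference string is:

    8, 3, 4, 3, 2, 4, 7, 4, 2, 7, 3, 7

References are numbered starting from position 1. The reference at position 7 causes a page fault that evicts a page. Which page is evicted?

8

pos 1: 8 -> fault, frames [8]
pos 2: 3 -> fault, frames [8, 3]
pos 3: 4 -> fault, frames [8, 3, 4]
pos 4: 3 -> hit
pos 5: 2 -> fault, frames [8, 3, 4, 2]
pos 6: 4 -> hit
pos 7: 7 -> fault, evict 8, frames [3, 4, 2, 7]
At position 7, page 8 is evicted.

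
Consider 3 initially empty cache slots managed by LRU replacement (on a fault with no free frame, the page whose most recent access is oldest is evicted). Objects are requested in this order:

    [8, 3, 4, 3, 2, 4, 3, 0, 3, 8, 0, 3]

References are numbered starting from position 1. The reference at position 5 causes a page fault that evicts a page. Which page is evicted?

pos 1: 8: miss, frames {8}
pos 2: 3: miss, frames {8,3}
pos 3: 4: miss, frames {8,3,4}
pos 4: 3: hit
pos 5: 2: miss, evict 8, frames {4,3,2}
At position 5, page 8 is evicted.

8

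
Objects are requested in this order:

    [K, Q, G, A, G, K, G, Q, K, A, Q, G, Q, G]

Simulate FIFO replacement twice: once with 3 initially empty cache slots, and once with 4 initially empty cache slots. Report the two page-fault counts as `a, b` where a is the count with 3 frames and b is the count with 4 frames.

3 frames: F F F F . F . F . . . F . . → 7 faults.
4 frames: F F F F . . . . . . . . . . → 4 faults.
4 < 7: adding a frame reduced faults, as is typical.

7, 4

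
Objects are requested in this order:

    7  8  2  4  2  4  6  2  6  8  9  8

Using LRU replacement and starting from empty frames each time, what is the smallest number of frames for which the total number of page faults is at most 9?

f=1: 12 faults
f=2: 8 faults
f=3: 7 faults
f=4: 6 faults
f=5: 6 faults
f=6: 6 faults
Smallest f with faults ≤ 9 is 2.

2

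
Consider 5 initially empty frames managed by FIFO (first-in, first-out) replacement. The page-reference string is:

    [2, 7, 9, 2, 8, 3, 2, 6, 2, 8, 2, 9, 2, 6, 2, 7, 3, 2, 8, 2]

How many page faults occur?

8

2 -> miss, frames {2}
7 -> miss, frames {2,7}
9 -> miss, frames {2,7,9}
2 -> hit
8 -> miss, frames {2,7,9,8}
3 -> miss, frames {2,7,9,8,3}
2 -> hit
6 -> miss, evict 2, frames {7,9,8,3,6}
2 -> miss, evict 7, frames {9,8,3,6,2}
8 -> hit
2 -> hit
9 -> hit
2 -> hit
6 -> hit
2 -> hit
7 -> miss, evict 9, frames {8,3,6,2,7}
3 -> hit
2 -> hit
8 -> hit
2 -> hit
Page faults: 8.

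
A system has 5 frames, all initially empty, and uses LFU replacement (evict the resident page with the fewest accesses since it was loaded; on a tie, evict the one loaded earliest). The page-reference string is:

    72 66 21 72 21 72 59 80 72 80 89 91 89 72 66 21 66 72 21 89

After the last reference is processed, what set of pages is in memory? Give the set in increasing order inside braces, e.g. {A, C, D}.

{21, 66, 72, 80, 89}

72 → fault, frames (72)
66 → fault, frames (72 66)
21 → fault, frames (72 66 21)
72 → hit
21 → hit
72 → hit
59 → fault, frames (72 66 21 59)
80 → fault, frames (72 66 21 59 80)
72 → hit
80 → hit
89 → fault, evict 66, frames (72 21 59 80 89)
91 → fault, evict 59, frames (72 21 80 89 91)
89 → hit
72 → hit
66 → fault, evict 91, frames (72 21 80 89 66)
21 → hit
66 → hit
72 → hit
21 → hit
89 → hit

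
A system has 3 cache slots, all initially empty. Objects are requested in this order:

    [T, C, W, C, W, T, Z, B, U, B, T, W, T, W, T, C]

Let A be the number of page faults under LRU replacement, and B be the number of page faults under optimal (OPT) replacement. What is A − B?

1

Under LRU: F F F . . . F F F . F F . . . F → 9 faults.
Under OPT: F F F . . . F F F . . F . . . F → 8 faults.
A − B = 9 − 8 = 1.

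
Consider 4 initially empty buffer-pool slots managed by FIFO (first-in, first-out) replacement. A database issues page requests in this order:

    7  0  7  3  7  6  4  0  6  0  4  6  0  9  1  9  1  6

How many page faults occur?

7: fault, frames {7}
0: fault, frames {7,0}
7: hit
3: fault, frames {7,0,3}
7: hit
6: fault, frames {7,0,3,6}
4: fault, evict 7, frames {0,3,6,4}
0: hit
6: hit
0: hit
4: hit
6: hit
0: hit
9: fault, evict 0, frames {3,6,4,9}
1: fault, evict 3, frames {6,4,9,1}
9: hit
1: hit
6: hit
Page faults: 7.

7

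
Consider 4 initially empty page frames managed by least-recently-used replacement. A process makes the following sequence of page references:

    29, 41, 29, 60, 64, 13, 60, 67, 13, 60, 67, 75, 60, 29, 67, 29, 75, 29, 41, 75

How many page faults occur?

29 → fault, frames {29}
41 → fault, frames {29,41}
29 → hit
60 → fault, frames {41,29,60}
64 → fault, frames {41,29,60,64}
13 → fault, evict 41, frames {29,60,64,13}
60 → hit
67 → fault, evict 29, frames {64,13,60,67}
13 → hit
60 → hit
67 → hit
75 → fault, evict 64, frames {13,60,67,75}
60 → hit
29 → fault, evict 13, frames {67,75,60,29}
67 → hit
29 → hit
75 → hit
29 → hit
41 → fault, evict 60, frames {67,75,29,41}
75 → hit
Page faults: 9.

9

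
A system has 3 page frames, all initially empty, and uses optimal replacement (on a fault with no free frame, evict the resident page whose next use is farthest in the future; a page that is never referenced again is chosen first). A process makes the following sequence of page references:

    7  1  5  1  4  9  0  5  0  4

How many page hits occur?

4

7 → miss, frames [7]
1 → miss, frames [7, 1]
5 → miss, frames [7, 1, 5]
1 → hit
4 → miss, evict 1, frames [7, 5, 4]
9 → miss, evict 7, frames [5, 4, 9]
0 → miss, evict 9, frames [5, 4, 0]
5 → hit
0 → hit
4 → hit
Hits: 4.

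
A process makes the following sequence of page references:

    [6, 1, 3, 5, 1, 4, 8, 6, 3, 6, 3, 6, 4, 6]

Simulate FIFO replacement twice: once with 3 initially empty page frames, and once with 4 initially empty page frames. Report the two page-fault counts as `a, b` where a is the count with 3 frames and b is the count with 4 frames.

3 frames: F F F F . F F F F . . . F . → 9 faults.
4 frames: F F F F . F F F F . . . . . → 8 faults.
8 < 9: adding a frame reduced faults, as is typical.

9, 8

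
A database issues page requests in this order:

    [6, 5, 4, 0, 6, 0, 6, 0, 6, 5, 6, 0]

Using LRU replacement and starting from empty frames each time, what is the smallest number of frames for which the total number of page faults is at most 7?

2

f=1: 12 faults
f=2: 7 faults
f=3: 6 faults
f=4: 4 faults
Smallest f with faults ≤ 7 is 2.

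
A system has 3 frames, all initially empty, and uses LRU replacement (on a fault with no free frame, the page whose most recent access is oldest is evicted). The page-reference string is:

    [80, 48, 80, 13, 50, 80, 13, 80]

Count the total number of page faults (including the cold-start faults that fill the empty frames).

4

80 -> miss, frames [80]
48 -> miss, frames [80, 48]
80 -> hit
13 -> miss, frames [48, 80, 13]
50 -> miss, evict 48, frames [80, 13, 50]
80 -> hit
13 -> hit
80 -> hit
Page faults: 4.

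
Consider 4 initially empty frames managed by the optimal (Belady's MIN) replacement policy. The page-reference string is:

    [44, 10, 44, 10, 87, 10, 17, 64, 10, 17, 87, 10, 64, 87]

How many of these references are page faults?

5

44 → fault, frames (44)
10 → fault, frames (44 10)
44 → hit
10 → hit
87 → fault, frames (44 10 87)
10 → hit
17 → fault, frames (44 10 87 17)
64 → fault, evict 44, frames (10 87 17 64)
10 → hit
17 → hit
87 → hit
10 → hit
64 → hit
87 → hit
Page faults: 5.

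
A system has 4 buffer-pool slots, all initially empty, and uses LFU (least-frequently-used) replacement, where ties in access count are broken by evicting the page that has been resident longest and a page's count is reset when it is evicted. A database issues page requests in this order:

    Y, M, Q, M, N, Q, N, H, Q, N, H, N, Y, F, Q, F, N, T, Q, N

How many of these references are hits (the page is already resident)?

12

Y: miss, frames (Y)
M: miss, frames (Y M)
Q: miss, frames (Y M Q)
M: hit
N: miss, frames (Y M Q N)
Q: hit
N: hit
H: miss, evict Y, frames (M Q N H)
Q: hit
N: hit
H: hit
N: hit
Y: miss, evict M, frames (Q N H Y)
F: miss, evict Y, frames (Q N H F)
Q: hit
F: hit
N: hit
T: miss, evict H, frames (Q N F T)
Q: hit
N: hit
Hits: 12.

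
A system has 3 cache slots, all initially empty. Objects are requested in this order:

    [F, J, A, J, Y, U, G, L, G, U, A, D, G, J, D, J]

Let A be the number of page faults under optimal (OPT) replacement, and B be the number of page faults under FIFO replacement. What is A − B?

-1

Under OPT: F F F . F F F F . . F F . F . . → 10 faults.
Under FIFO: F F F . F F F F . . F F F F . . → 11 faults.
A − B = 10 − 11 = -1.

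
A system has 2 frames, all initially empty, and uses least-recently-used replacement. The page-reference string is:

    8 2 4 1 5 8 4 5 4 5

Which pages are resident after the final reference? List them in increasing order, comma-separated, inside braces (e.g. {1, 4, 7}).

8: fault, frames [8]
2: fault, frames [8, 2]
4: fault, evict 8, frames [2, 4]
1: fault, evict 2, frames [4, 1]
5: fault, evict 4, frames [1, 5]
8: fault, evict 1, frames [5, 8]
4: fault, evict 5, frames [8, 4]
5: fault, evict 8, frames [4, 5]
4: hit
5: hit

{4, 5}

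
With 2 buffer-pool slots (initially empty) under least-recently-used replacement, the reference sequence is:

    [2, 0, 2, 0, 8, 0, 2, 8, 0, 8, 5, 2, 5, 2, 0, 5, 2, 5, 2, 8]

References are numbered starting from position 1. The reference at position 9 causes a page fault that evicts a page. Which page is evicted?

2

pos 1: 2 -> fault, frames {2}
pos 2: 0 -> fault, frames {2,0}
pos 3: 2 -> hit
pos 4: 0 -> hit
pos 5: 8 -> fault, evict 2, frames {0,8}
pos 6: 0 -> hit
pos 7: 2 -> fault, evict 8, frames {0,2}
pos 8: 8 -> fault, evict 0, frames {2,8}
pos 9: 0 -> fault, evict 2, frames {8,0}
At position 9, page 2 is evicted.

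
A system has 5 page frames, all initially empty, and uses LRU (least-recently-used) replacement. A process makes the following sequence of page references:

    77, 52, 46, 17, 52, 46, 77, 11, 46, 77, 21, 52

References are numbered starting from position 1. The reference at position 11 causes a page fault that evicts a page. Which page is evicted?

pos 1: 77 → fault, frames {77}
pos 2: 52 → fault, frames {77,52}
pos 3: 46 → fault, frames {77,52,46}
pos 4: 17 → fault, frames {77,52,46,17}
pos 5: 52 → hit
pos 6: 46 → hit
pos 7: 77 → hit
pos 8: 11 → fault, frames {17,52,46,77,11}
pos 9: 46 → hit
pos 10: 77 → hit
pos 11: 21 → fault, evict 17, frames {52,11,46,77,21}
At position 11, page 17 is evicted.

17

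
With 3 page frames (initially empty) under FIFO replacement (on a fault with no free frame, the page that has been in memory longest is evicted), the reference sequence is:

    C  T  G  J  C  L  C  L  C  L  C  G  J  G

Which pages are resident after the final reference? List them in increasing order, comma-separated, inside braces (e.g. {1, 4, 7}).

C → miss, frames (C)
T → miss, frames (C T)
G → miss, frames (C T G)
J → miss, evict C, frames (T G J)
C → miss, evict T, frames (G J C)
L → miss, evict G, frames (J C L)
C → hit
L → hit
C → hit
L → hit
C → hit
G → miss, evict J, frames (C L G)
J → miss, evict C, frames (L G J)
G → hit

{G, J, L}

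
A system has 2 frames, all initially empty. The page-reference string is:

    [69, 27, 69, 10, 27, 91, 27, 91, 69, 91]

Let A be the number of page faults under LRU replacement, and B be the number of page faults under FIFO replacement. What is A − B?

Under LRU: F F . F F F . . F . → 6 faults.
Under FIFO: F F . F . F F . F F → 7 faults.
A − B = 6 − 7 = -1.

-1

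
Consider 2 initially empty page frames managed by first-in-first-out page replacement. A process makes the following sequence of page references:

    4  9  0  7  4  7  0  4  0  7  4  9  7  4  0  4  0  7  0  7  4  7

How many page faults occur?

4 → fault, frames (4)
9 → fault, frames (4 9)
0 → fault, evict 4, frames (9 0)
7 → fault, evict 9, frames (0 7)
4 → fault, evict 0, frames (7 4)
7 → hit
0 → fault, evict 7, frames (4 0)
4 → hit
0 → hit
7 → fault, evict 4, frames (0 7)
4 → fault, evict 0, frames (7 4)
9 → fault, evict 7, frames (4 9)
7 → fault, evict 4, frames (9 7)
4 → fault, evict 9, frames (7 4)
0 → fault, evict 7, frames (4 0)
4 → hit
0 → hit
7 → fault, evict 4, frames (0 7)
0 → hit
7 → hit
4 → fault, evict 0, frames (7 4)
7 → hit
Page faults: 14.

14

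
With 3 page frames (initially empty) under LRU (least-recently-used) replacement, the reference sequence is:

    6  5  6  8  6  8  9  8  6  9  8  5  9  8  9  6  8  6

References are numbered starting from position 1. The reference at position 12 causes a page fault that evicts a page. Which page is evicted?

6

pos 1: 6 → fault, frames {6}
pos 2: 5 → fault, frames {6,5}
pos 3: 6 → hit
pos 4: 8 → fault, frames {5,6,8}
pos 5: 6 → hit
pos 6: 8 → hit
pos 7: 9 → fault, evict 5, frames {6,8,9}
pos 8: 8 → hit
pos 9: 6 → hit
pos 10: 9 → hit
pos 11: 8 → hit
pos 12: 5 → fault, evict 6, frames {9,8,5}
At position 12, page 6 is evicted.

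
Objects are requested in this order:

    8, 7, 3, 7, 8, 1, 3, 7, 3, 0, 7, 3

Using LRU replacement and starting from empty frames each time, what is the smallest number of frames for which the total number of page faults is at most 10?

f=1: 12 faults
f=2: 10 faults
f=3: 7 faults
f=4: 5 faults
f=5: 5 faults
Smallest f with faults ≤ 10 is 2.

2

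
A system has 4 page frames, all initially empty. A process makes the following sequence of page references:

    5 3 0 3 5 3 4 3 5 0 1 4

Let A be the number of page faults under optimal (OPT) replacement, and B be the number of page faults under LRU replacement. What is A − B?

-1

Under OPT: F F F . . . F . . . F . → 5 faults.
Under LRU: F F F . . . F . . . F F → 6 faults.
A − B = 5 − 6 = -1.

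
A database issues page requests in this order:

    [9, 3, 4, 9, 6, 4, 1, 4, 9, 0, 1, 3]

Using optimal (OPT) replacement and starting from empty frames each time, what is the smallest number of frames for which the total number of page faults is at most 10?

f=1: 12 faults
f=2: 8 faults
f=3: 7 faults
f=4: 6 faults
f=5: 6 faults
f=6: 6 faults
Smallest f with faults ≤ 10 is 2.

2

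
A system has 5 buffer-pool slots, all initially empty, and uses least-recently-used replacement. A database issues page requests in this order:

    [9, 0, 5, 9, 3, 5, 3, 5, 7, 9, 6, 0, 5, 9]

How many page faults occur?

9 -> miss, frames [9]
0 -> miss, frames [9, 0]
5 -> miss, frames [9, 0, 5]
9 -> hit
3 -> miss, frames [0, 5, 9, 3]
5 -> hit
3 -> hit
5 -> hit
7 -> miss, frames [0, 9, 3, 5, 7]
9 -> hit
6 -> miss, evict 0, frames [3, 5, 7, 9, 6]
0 -> miss, evict 3, frames [5, 7, 9, 6, 0]
5 -> hit
9 -> hit
Page faults: 7.

7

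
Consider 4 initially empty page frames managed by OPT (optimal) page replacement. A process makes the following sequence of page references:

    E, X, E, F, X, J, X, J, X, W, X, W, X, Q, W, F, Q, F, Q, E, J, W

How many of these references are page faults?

7

E -> fault, frames {E}
X -> fault, frames {E,X}
E -> hit
F -> fault, frames {E,X,F}
X -> hit
J -> fault, frames {E,X,F,J}
X -> hit
J -> hit
X -> hit
W -> fault, evict J, frames {E,X,F,W}
X -> hit
W -> hit
X -> hit
Q -> fault, evict X, frames {E,F,W,Q}
W -> hit
F -> hit
Q -> hit
F -> hit
Q -> hit
E -> hit
J -> fault, evict Q, frames {E,F,W,J}
W -> hit
Page faults: 7.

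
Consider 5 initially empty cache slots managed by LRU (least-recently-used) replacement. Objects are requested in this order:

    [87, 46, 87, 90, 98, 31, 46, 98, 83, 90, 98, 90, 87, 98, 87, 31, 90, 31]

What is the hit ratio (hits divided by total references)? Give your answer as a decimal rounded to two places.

0.56

87 → fault, frames [87]
46 → fault, frames [87, 46]
87 → hit
90 → fault, frames [46, 87, 90]
98 → fault, frames [46, 87, 90, 98]
31 → fault, frames [46, 87, 90, 98, 31]
46 → hit
98 → hit
83 → fault, evict 87, frames [90, 31, 46, 98, 83]
90 → hit
98 → hit
90 → hit
87 → fault, evict 31, frames [46, 83, 98, 90, 87]
98 → hit
87 → hit
31 → fault, evict 46, frames [83, 90, 98, 87, 31]
90 → hit
31 → hit
Hits: 10 of 18 references → 10/18 = 0.5556.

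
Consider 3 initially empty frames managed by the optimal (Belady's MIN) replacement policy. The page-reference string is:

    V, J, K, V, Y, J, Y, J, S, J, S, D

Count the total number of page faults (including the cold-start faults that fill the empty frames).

6

V -> miss, frames [V]
J -> miss, frames [V, J]
K -> miss, frames [V, J, K]
V -> hit
Y -> miss, evict K, frames [V, J, Y]
J -> hit
Y -> hit
J -> hit
S -> miss, evict Y, frames [V, J, S]
J -> hit
S -> hit
D -> miss, evict S, frames [V, J, D]
Page faults: 6.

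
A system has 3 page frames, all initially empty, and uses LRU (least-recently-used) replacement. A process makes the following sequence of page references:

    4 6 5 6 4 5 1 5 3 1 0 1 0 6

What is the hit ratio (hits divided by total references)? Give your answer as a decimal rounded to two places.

0.50

4 -> miss, frames (4)
6 -> miss, frames (4 6)
5 -> miss, frames (4 6 5)
6 -> hit
4 -> hit
5 -> hit
1 -> miss, evict 6, frames (4 5 1)
5 -> hit
3 -> miss, evict 4, frames (1 5 3)
1 -> hit
0 -> miss, evict 5, frames (3 1 0)
1 -> hit
0 -> hit
6 -> miss, evict 3, frames (1 0 6)
Hits: 7 of 14 references → 7/14 = 0.5000.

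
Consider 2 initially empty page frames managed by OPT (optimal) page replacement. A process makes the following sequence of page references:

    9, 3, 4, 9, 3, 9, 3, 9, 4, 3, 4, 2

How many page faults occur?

9 → miss, frames [9]
3 → miss, frames [9, 3]
4 → miss, evict 3, frames [9, 4]
9 → hit
3 → miss, evict 4, frames [9, 3]
9 → hit
3 → hit
9 → hit
4 → miss, evict 9, frames [3, 4]
3 → hit
4 → hit
2 → miss, evict 4, frames [3, 2]
Page faults: 6.

6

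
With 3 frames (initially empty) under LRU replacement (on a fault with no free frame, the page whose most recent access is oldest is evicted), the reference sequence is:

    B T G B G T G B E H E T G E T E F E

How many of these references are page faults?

B → miss, frames [B]
T → miss, frames [B, T]
G → miss, frames [B, T, G]
B → hit
G → hit
T → hit
G → hit
B → hit
E → miss, evict T, frames [G, B, E]
H → miss, evict G, frames [B, E, H]
E → hit
T → miss, evict B, frames [H, E, T]
G → miss, evict H, frames [E, T, G]
E → hit
T → hit
E → hit
F → miss, evict G, frames [T, E, F]
E → hit
Page faults: 8.

8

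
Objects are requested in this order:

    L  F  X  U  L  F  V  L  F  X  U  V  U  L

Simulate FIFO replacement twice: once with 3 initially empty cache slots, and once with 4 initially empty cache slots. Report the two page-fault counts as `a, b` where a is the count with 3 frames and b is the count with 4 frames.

3 frames: F F F F F F F . . F F . . F → 10 faults.
4 frames: F F F F . . F F F F F F . F → 11 faults.
11 > 10: adding a frame increased faults — Belady's anomaly.

10, 11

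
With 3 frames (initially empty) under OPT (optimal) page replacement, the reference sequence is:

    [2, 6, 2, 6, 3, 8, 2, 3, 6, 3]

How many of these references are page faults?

2 -> miss, frames (2)
6 -> miss, frames (2 6)
2 -> hit
6 -> hit
3 -> miss, frames (2 6 3)
8 -> miss, evict 6, frames (2 3 8)
2 -> hit
3 -> hit
6 -> miss, evict 8, frames (2 3 6)
3 -> hit
Page faults: 5.

5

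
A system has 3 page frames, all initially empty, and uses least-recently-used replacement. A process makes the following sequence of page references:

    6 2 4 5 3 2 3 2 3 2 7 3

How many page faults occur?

7

6 → miss, frames (6)
2 → miss, frames (6 2)
4 → miss, frames (6 2 4)
5 → miss, evict 6, frames (2 4 5)
3 → miss, evict 2, frames (4 5 3)
2 → miss, evict 4, frames (5 3 2)
3 → hit
2 → hit
3 → hit
2 → hit
7 → miss, evict 5, frames (3 2 7)
3 → hit
Page faults: 7.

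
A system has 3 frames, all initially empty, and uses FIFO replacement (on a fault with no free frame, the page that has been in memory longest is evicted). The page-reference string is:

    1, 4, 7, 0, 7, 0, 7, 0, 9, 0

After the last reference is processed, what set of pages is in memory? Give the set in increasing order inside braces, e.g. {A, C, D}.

{0, 7, 9}

1 -> miss, frames (1)
4 -> miss, frames (1 4)
7 -> miss, frames (1 4 7)
0 -> miss, evict 1, frames (4 7 0)
7 -> hit
0 -> hit
7 -> hit
0 -> hit
9 -> miss, evict 4, frames (7 0 9)
0 -> hit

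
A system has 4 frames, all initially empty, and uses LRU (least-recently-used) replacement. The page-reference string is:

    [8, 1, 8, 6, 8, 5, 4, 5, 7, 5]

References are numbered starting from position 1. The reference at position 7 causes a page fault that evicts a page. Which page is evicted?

pos 1: 8: fault, frames {8}
pos 2: 1: fault, frames {8,1}
pos 3: 8: hit
pos 4: 6: fault, frames {1,8,6}
pos 5: 8: hit
pos 6: 5: fault, frames {1,6,8,5}
pos 7: 4: fault, evict 1, frames {6,8,5,4}
At position 7, page 1 is evicted.

1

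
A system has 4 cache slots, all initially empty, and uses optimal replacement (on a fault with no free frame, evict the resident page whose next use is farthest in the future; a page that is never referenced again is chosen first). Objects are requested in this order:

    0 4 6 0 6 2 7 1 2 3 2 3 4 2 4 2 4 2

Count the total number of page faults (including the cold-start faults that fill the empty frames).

0 -> miss, frames (0)
4 -> miss, frames (0 4)
6 -> miss, frames (0 4 6)
0 -> hit
6 -> hit
2 -> miss, frames (0 4 6 2)
7 -> miss, evict 6, frames (0 4 2 7)
1 -> miss, evict 7, frames (0 4 2 1)
2 -> hit
3 -> miss, evict 1, frames (0 4 2 3)
2 -> hit
3 -> hit
4 -> hit
2 -> hit
4 -> hit
2 -> hit
4 -> hit
2 -> hit
Page faults: 7.

7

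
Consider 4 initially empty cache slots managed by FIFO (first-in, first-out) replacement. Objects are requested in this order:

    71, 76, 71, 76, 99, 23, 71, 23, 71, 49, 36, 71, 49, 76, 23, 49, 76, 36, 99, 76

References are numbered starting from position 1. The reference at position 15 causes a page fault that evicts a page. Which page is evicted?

pos 1: 71 → fault, frames [71]
pos 2: 76 → fault, frames [71, 76]
pos 3: 71 → hit
pos 4: 76 → hit
pos 5: 99 → fault, frames [71, 76, 99]
pos 6: 23 → fault, frames [71, 76, 99, 23]
pos 7: 71 → hit
pos 8: 23 → hit
pos 9: 71 → hit
pos 10: 49 → fault, evict 71, frames [76, 99, 23, 49]
pos 11: 36 → fault, evict 76, frames [99, 23, 49, 36]
pos 12: 71 → fault, evict 99, frames [23, 49, 36, 71]
pos 13: 49 → hit
pos 14: 76 → fault, evict 23, frames [49, 36, 71, 76]
pos 15: 23 → fault, evict 49, frames [36, 71, 76, 23]
At position 15, page 49 is evicted.

49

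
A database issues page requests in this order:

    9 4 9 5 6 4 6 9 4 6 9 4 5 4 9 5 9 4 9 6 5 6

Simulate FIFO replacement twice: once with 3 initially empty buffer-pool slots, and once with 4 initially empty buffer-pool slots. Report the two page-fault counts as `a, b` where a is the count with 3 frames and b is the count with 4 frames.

8, 4

3 frames: F F . F F . . F F . . . F . . . . . . F . . → 8 faults.
4 frames: F F . F F . . . . . . . . . . . . . . . . . → 4 faults.
4 < 8: adding a frame reduced faults, as is typical.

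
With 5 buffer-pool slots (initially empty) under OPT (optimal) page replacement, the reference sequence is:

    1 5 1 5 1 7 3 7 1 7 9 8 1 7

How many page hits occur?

1 → fault, frames [1]
5 → fault, frames [1, 5]
1 → hit
5 → hit
1 → hit
7 → fault, frames [1, 5, 7]
3 → fault, frames [1, 5, 7, 3]
7 → hit
1 → hit
7 → hit
9 → fault, frames [1, 5, 7, 3, 9]
8 → fault, evict 9, frames [1, 5, 7, 3, 8]
1 → hit
7 → hit
Hits: 8.

8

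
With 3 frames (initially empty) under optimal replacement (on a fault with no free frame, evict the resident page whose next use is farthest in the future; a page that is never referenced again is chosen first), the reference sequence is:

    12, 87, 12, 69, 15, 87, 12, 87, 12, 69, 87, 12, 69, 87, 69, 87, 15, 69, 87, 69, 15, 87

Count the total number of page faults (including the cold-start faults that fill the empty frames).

6

12: miss, frames (12)
87: miss, frames (12 87)
12: hit
69: miss, frames (12 87 69)
15: miss, evict 69, frames (12 87 15)
87: hit
12: hit
87: hit
12: hit
69: miss, evict 15, frames (12 87 69)
87: hit
12: hit
69: hit
87: hit
69: hit
87: hit
15: miss, evict 12, frames (87 69 15)
69: hit
87: hit
69: hit
15: hit
87: hit
Page faults: 6.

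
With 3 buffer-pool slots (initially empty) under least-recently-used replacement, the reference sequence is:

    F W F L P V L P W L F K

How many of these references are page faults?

F: fault, frames {F}
W: fault, frames {F,W}
F: hit
L: fault, frames {W,F,L}
P: fault, evict W, frames {F,L,P}
V: fault, evict F, frames {L,P,V}
L: hit
P: hit
W: fault, evict V, frames {L,P,W}
L: hit
F: fault, evict P, frames {W,L,F}
K: fault, evict W, frames {L,F,K}
Page faults: 8.

8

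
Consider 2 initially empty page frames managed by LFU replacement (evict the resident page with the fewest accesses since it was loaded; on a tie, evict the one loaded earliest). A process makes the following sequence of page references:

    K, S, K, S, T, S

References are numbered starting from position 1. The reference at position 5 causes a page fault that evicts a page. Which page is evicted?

K

pos 1: K → miss, frames [K]
pos 2: S → miss, frames [K, S]
pos 3: K → hit
pos 4: S → hit
pos 5: T → miss, evict K, frames [S, T]
At position 5, page K is evicted.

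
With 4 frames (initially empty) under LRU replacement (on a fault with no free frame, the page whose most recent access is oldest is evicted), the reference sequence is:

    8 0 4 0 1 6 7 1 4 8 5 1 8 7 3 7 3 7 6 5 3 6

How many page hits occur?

9

8 -> fault, frames {8}
0 -> fault, frames {8,0}
4 -> fault, frames {8,0,4}
0 -> hit
1 -> fault, frames {8,4,0,1}
6 -> fault, evict 8, frames {4,0,1,6}
7 -> fault, evict 4, frames {0,1,6,7}
1 -> hit
4 -> fault, evict 0, frames {6,7,1,4}
8 -> fault, evict 6, frames {7,1,4,8}
5 -> fault, evict 7, frames {1,4,8,5}
1 -> hit
8 -> hit
7 -> fault, evict 4, frames {5,1,8,7}
3 -> fault, evict 5, frames {1,8,7,3}
7 -> hit
3 -> hit
7 -> hit
6 -> fault, evict 1, frames {8,3,7,6}
5 -> fault, evict 8, frames {3,7,6,5}
3 -> hit
6 -> hit
Hits: 9.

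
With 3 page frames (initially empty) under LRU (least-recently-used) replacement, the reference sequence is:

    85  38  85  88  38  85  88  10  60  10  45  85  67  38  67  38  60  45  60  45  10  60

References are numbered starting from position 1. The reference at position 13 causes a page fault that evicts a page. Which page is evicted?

10

pos 1: 85: fault, frames (85)
pos 2: 38: fault, frames (85 38)
pos 3: 85: hit
pos 4: 88: fault, frames (38 85 88)
pos 5: 38: hit
pos 6: 85: hit
pos 7: 88: hit
pos 8: 10: fault, evict 38, frames (85 88 10)
pos 9: 60: fault, evict 85, frames (88 10 60)
pos 10: 10: hit
pos 11: 45: fault, evict 88, frames (60 10 45)
pos 12: 85: fault, evict 60, frames (10 45 85)
pos 13: 67: fault, evict 10, frames (45 85 67)
At position 13, page 10 is evicted.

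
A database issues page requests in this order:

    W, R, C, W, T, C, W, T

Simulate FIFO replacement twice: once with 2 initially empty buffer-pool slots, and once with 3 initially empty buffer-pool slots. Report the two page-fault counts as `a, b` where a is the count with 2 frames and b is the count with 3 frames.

8, 5

2 frames: F F F F F F F F → 8 faults.
3 frames: F F F . F . F . → 5 faults.
5 < 8: adding a frame reduced faults, as is typical.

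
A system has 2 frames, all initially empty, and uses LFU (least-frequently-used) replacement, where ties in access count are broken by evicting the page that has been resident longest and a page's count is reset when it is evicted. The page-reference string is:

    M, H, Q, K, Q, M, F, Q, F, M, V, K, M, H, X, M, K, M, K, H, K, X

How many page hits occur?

M → fault, frames [M]
H → fault, frames [M, H]
Q → fault, evict M, frames [H, Q]
K → fault, evict H, frames [Q, K]
Q → hit
M → fault, evict K, frames [Q, M]
F → fault, evict M, frames [Q, F]
Q → hit
F → hit
M → fault, evict F, frames [Q, M]
V → fault, evict M, frames [Q, V]
K → fault, evict V, frames [Q, K]
M → fault, evict K, frames [Q, M]
H → fault, evict M, frames [Q, H]
X → fault, evict H, frames [Q, X]
M → fault, evict X, frames [Q, M]
K → fault, evict M, frames [Q, K]
M → fault, evict K, frames [Q, M]
K → fault, evict M, frames [Q, K]
H → fault, evict K, frames [Q, H]
K → fault, evict H, frames [Q, K]
X → fault, evict K, frames [Q, X]
Hits: 3.

3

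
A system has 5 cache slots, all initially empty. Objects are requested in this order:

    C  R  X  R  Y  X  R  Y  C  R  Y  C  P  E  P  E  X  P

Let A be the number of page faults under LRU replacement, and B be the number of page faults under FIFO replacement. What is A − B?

1

Under LRU: F F F . F . . . . . . . F F . . F . → 7 faults.
Under FIFO: F F F . F . . . . . . . F F . . . . → 6 faults.
A − B = 7 − 6 = 1.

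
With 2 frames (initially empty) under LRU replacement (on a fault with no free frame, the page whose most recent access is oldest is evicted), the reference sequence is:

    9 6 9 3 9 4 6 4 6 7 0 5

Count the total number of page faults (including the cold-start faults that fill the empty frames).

9 -> fault, frames (9)
6 -> fault, frames (9 6)
9 -> hit
3 -> fault, evict 6, frames (9 3)
9 -> hit
4 -> fault, evict 3, frames (9 4)
6 -> fault, evict 9, frames (4 6)
4 -> hit
6 -> hit
7 -> fault, evict 4, frames (6 7)
0 -> fault, evict 6, frames (7 0)
5 -> fault, evict 7, frames (0 5)
Page faults: 8.

8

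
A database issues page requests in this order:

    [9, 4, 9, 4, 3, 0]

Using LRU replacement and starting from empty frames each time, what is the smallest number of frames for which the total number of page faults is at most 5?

f=1: 6 faults
f=2: 4 faults
f=3: 4 faults
f=4: 4 faults
Smallest f with faults ≤ 5 is 2.

2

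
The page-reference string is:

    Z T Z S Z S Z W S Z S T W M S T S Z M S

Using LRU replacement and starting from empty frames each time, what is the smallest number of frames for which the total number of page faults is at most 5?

5

f=1: 20 faults
f=2: 14 faults
f=3: 11 faults
f=4: 6 faults
f=5: 5 faults
Smallest f with faults ≤ 5 is 5.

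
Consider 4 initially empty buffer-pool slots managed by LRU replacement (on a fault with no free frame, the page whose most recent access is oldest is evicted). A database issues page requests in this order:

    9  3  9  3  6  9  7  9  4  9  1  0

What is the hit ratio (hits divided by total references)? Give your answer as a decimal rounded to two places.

0.42

9 -> fault, frames [9]
3 -> fault, frames [9, 3]
9 -> hit
3 -> hit
6 -> fault, frames [9, 3, 6]
9 -> hit
7 -> fault, frames [3, 6, 9, 7]
9 -> hit
4 -> fault, evict 3, frames [6, 7, 9, 4]
9 -> hit
1 -> fault, evict 6, frames [7, 4, 9, 1]
0 -> fault, evict 7, frames [4, 9, 1, 0]
Hits: 5 of 12 references → 5/12 = 0.4167.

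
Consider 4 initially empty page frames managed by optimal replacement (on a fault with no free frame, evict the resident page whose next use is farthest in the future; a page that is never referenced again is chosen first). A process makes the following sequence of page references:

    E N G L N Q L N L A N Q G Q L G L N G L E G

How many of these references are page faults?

8

E → fault, frames [E]
N → fault, frames [E, N]
G → fault, frames [E, N, G]
L → fault, frames [E, N, G, L]
N → hit
Q → fault, evict E, frames [N, G, L, Q]
L → hit
N → hit
L → hit
A → fault, evict L, frames [N, G, Q, A]
N → hit
Q → hit
G → hit
Q → hit
L → fault, evict A, frames [N, G, Q, L]
G → hit
L → hit
N → hit
G → hit
L → hit
E → fault, evict L, frames [N, G, Q, E]
G → hit
Page faults: 8.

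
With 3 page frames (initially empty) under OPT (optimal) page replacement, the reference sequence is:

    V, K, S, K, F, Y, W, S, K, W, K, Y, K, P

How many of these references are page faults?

8

V -> miss, frames (V)
K -> miss, frames (V K)
S -> miss, frames (V K S)
K -> hit
F -> miss, evict V, frames (K S F)
Y -> miss, evict F, frames (K S Y)
W -> miss, evict Y, frames (K S W)
S -> hit
K -> hit
W -> hit
K -> hit
Y -> miss, evict W, frames (K S Y)
K -> hit
P -> miss, evict Y, frames (K S P)
Page faults: 8.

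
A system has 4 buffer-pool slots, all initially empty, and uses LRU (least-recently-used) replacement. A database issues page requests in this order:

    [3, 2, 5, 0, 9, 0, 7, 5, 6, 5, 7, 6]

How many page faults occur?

3 -> fault, frames [3]
2 -> fault, frames [3, 2]
5 -> fault, frames [3, 2, 5]
0 -> fault, frames [3, 2, 5, 0]
9 -> fault, evict 3, frames [2, 5, 0, 9]
0 -> hit
7 -> fault, evict 2, frames [5, 9, 0, 7]
5 -> hit
6 -> fault, evict 9, frames [0, 7, 5, 6]
5 -> hit
7 -> hit
6 -> hit
Page faults: 7.

7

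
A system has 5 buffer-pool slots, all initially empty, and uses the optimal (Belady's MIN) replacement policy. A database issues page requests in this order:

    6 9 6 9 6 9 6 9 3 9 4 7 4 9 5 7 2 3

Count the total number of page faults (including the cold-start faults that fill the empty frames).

6 -> miss, frames (6)
9 -> miss, frames (6 9)
6 -> hit
9 -> hit
6 -> hit
9 -> hit
6 -> hit
9 -> hit
3 -> miss, frames (6 9 3)
9 -> hit
4 -> miss, frames (6 9 3 4)
7 -> miss, frames (6 9 3 4 7)
4 -> hit
9 -> hit
5 -> miss, evict 4, frames (6 9 3 7 5)
7 -> hit
2 -> miss, evict 5, frames (6 9 3 7 2)
3 -> hit
Page faults: 7.

7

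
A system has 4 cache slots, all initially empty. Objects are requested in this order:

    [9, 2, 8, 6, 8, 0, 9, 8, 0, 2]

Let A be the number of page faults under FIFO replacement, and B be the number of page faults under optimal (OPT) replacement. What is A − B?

Under FIFO: F F F F . F F . . F → 7 faults.
Under OPT: F F F F . F . . . . → 5 faults.
A − B = 7 − 5 = 2.

2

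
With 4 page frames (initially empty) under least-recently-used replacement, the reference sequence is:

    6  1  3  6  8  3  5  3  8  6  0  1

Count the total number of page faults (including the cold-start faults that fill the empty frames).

6 → miss, frames [6]
1 → miss, frames [6, 1]
3 → miss, frames [6, 1, 3]
6 → hit
8 → miss, frames [1, 3, 6, 8]
3 → hit
5 → miss, evict 1, frames [6, 8, 3, 5]
3 → hit
8 → hit
6 → hit
0 → miss, evict 5, frames [3, 8, 6, 0]
1 → miss, evict 3, frames [8, 6, 0, 1]
Page faults: 7.

7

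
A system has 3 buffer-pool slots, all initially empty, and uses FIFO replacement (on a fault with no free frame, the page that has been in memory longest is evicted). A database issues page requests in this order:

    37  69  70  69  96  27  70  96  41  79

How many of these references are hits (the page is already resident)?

37: fault, frames (37)
69: fault, frames (37 69)
70: fault, frames (37 69 70)
69: hit
96: fault, evict 37, frames (69 70 96)
27: fault, evict 69, frames (70 96 27)
70: hit
96: hit
41: fault, evict 70, frames (96 27 41)
79: fault, evict 96, frames (27 41 79)
Hits: 3.

3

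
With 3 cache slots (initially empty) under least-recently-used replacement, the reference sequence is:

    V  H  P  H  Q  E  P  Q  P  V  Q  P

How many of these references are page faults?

V: fault, frames (V)
H: fault, frames (V H)
P: fault, frames (V H P)
H: hit
Q: fault, evict V, frames (P H Q)
E: fault, evict P, frames (H Q E)
P: fault, evict H, frames (Q E P)
Q: hit
P: hit
V: fault, evict E, frames (Q P V)
Q: hit
P: hit
Page faults: 7.

7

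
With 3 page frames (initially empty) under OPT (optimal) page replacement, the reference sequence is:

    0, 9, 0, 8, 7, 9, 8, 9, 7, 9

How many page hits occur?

6

0 → fault, frames (0)
9 → fault, frames (0 9)
0 → hit
8 → fault, frames (0 9 8)
7 → fault, evict 0, frames (9 8 7)
9 → hit
8 → hit
9 → hit
7 → hit
9 → hit
Hits: 6.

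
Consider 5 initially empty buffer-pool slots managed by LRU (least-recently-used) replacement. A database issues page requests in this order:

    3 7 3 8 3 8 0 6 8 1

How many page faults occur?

3 → fault, frames (3)
7 → fault, frames (3 7)
3 → hit
8 → fault, frames (7 3 8)
3 → hit
8 → hit
0 → fault, frames (7 3 8 0)
6 → fault, frames (7 3 8 0 6)
8 → hit
1 → fault, evict 7, frames (3 0 6 8 1)
Page faults: 6.

6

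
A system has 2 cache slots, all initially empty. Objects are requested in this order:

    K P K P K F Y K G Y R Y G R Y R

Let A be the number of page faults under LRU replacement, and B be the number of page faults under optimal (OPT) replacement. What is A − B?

3

Under LRU: F F . . . F F F F F F . F F F . → 11 faults.
Under OPT: F F . . . F F . F . F . F . F . → 8 faults.
A − B = 11 − 8 = 3.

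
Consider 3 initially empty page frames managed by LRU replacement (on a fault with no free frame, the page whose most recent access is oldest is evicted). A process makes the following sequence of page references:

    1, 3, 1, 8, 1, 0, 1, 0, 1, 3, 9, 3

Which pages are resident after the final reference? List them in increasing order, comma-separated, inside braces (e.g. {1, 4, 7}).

{1, 3, 9}

1 → fault, frames [1]
3 → fault, frames [1, 3]
1 → hit
8 → fault, frames [3, 1, 8]
1 → hit
0 → fault, evict 3, frames [8, 1, 0]
1 → hit
0 → hit
1 → hit
3 → fault, evict 8, frames [0, 1, 3]
9 → fault, evict 0, frames [1, 3, 9]
3 → hit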